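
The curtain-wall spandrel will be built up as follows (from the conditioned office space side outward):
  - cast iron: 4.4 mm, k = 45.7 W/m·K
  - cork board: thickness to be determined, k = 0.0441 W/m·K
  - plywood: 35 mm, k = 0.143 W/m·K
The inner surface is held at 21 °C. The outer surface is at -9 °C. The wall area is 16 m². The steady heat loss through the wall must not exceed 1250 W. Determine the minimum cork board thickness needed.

L ≈ 6.14 mm

Using the resistance-network approach (series):
R_cast iron = L/(kA) = 0.0044/(45.7×16) = 6.018×10^-6 K/W
R_plywood = L/(kA) = 0.035/(0.143×16) = 0.0153 K/W
Sum of the known resistances R_other = 0.0153 K/W
Required total resistance R_tot = ΔT/Q_allow = 30/1250 = 0.024 K/W
R_cork board = R_tot − R_other = 0.008697 K/W
L = R·k·A = 0.008697×0.0441×16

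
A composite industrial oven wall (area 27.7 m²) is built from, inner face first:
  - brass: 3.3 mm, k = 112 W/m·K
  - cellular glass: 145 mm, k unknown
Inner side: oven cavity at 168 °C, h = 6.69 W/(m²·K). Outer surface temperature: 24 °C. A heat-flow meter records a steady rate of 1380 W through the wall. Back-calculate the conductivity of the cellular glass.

k ≈ 0.0529 W/(m·K)

Series thermal resistances:
R_inner film = 1/(h_i·A) = 1/(6.69×27.7) = 0.005396 K/W
R_brass = L/(kA) = 0.0033/(112×27.7) = 1.064×10^-6 K/W
Sum of known resistances R_other = 0.005397 K/W
Total R = ΔT/Q = 144/1380 = 0.1043 K/W
R_cellular glass = R_total − R_other = 0.09895 K/W
k = L/(R·A) = 0.145/(0.09895×27.7)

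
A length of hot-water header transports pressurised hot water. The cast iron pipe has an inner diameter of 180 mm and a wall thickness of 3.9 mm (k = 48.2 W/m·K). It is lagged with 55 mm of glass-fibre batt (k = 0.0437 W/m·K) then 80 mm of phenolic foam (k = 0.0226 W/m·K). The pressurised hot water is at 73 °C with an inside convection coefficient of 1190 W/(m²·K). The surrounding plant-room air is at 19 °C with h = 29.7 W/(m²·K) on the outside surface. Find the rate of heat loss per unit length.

Treating each annulus and film as a series resistance:
R_inner film = 1/(h_i·2πr₁L) = 1/(1190×2π×0.09×1) = 0.001486 K/W
R_cast iron pipe wall = ln(93.9/90)/(2π×48.2×1) = 1.401×10^-4 K/W
R_glass-fibre batt = ln(148.9/93.9)/(2π×0.0437×1) = 1.679 K/W
R_phenolic foam = ln(228.9/148.9)/(2π×0.0226×1) = 3.028 K/W
R_outer film = 1/(h_o·2πr_oL) = 1/(29.7×2π×0.2289×1) = 0.02341 K/W
R_total = 4.732 K/W
Q = ΔT/R_total = 54/4.732

q′ ≈ 11.4 W/m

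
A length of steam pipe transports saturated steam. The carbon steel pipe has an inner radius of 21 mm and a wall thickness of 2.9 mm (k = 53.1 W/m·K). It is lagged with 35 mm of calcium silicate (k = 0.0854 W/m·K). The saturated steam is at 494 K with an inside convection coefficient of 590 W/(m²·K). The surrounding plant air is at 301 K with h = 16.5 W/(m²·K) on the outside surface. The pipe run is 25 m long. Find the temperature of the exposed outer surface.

Cylindrical conduction, so R = ln(r₂/r₁)/(2πkL) per layer, in series:
R_inner film = 1/(h_i·2πr₁L) = 1/(590×2π×0.021×25) = 5.138×10^-4 K/W
R_carbon steel pipe wall = ln(23.9/21)/(2π×53.1×25) = 1.551×10^-5 K/W
R_calcium silicate = ln(58.9/23.9)/(2π×0.0854×25) = 0.06724 K/W
R_outer film = 1/(h_o·2πr_oL) = 1/(16.5×2π×0.0589×25) = 0.006551 K/W
R_total = 0.07432 K/W
Q = ΔT/R_total = 193/0.07432
Q = 2600 W
T_interface = T_inner − Q·ΣR(inner→interface) = 494 − 2600×0.06777

T ≈ 318 K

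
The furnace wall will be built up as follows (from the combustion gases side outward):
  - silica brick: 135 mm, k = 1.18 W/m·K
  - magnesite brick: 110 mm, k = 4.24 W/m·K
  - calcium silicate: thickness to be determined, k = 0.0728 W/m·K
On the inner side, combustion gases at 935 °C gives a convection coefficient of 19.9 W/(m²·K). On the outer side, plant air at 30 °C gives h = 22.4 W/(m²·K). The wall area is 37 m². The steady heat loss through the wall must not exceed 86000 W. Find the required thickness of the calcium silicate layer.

L ≈ 11.2 mm

Thermal resistances in series:
R_inner film = 1/(h_i·A) = 1/(19.9×37) = 0.001358 K/W
R_silica brick = L/(kA) = 0.135/(1.18×37) = 0.003092 K/W
R_magnesite brick = L/(kA) = 0.11/(4.24×37) = 7.012×10^-4 K/W
R_outer film = 1/(h_o·A) = 1/(22.4×37) = 0.001207 K/W
Sum of the known resistances R_other = 0.006358 K/W
Required total resistance R_tot = ΔT/Q_allow = 905/86000 = 0.01052 K/W
R_calcium silicate = R_tot − R_other = 0.004165 K/W
L = R·k·A = 0.004165×0.0728×37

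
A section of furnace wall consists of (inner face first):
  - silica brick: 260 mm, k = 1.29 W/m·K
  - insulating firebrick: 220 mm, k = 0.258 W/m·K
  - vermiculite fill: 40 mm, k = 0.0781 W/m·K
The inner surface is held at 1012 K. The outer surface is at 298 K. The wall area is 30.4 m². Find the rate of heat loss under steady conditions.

Thermal resistances in series:
R_silica brick = L/(kA) = 0.26/(1.29×30.4) = 0.00663 K/W
R_insulating firebrick = L/(kA) = 0.22/(0.258×30.4) = 0.02805 K/W
R_vermiculite fill = L/(kA) = 0.04/(0.0781×30.4) = 0.01685 K/W
R_total = 0.05153 K/W
Q = ΔT / R_total = 714 / 0.05153

Q ≈ 13900 W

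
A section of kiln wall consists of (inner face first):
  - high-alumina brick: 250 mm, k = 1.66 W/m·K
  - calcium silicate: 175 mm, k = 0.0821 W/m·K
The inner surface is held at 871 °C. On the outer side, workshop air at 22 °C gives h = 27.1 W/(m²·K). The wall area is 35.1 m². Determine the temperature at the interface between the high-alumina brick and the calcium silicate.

Using the resistance-network approach (series):
R_high-alumina brick = L/(kA) = 0.25/(1.66×35.1) = 0.004291 K/W
R_calcium silicate = L/(kA) = 0.175/(0.0821×35.1) = 0.06073 K/W
R_outer film = 1/(h_o·A) = 1/(27.1×35.1) = 0.001051 K/W
R_total = 0.06607 K/W;  Q = ΔT/R_total = 849/0.06607 = 12850 W
T_interface = T_inner − Q·ΣR(inner→interface) = 871 − 12900×0.004291

T ≈ 816 °C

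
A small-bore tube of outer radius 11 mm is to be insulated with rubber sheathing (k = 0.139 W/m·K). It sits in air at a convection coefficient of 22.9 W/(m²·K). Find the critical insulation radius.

For a cylinder r_cr = k/h = 0.139/22.9
r_cr = 6.07 mm; since the bare radius (11 mm) is above r_cr, any added insulation will reduce heat loss.

r_cr ≈ 6.07 mm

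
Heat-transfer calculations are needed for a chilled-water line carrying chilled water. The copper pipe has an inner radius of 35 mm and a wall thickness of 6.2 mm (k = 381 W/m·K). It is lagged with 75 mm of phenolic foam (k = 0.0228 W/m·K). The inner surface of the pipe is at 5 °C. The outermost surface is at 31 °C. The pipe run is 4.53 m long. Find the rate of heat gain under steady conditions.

For a radial system each layer contributes R = ln(r_out/r_in)/(2πkL); films add R = 1/(hA).
R_copper pipe wall = ln(41.2/35)/(2π×381×4.53) = 1.504×10^-5 K/W
R_phenolic foam = ln(116.2/41.2)/(2π×0.0228×4.53) = 1.598 K/W
R_total = 1.598 K/W
Q = ΔT/R_total = 26/1.598

Q ≈ 16.3 W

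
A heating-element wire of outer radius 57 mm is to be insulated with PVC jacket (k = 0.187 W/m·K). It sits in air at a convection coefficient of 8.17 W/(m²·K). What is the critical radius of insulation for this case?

r_cr ≈ 22.9 mm

For a cylinder r_cr = k/h = 0.187/8.17
r_cr = 22.9 mm; since the bare radius (57 mm) is above r_cr, any added insulation will reduce heat loss.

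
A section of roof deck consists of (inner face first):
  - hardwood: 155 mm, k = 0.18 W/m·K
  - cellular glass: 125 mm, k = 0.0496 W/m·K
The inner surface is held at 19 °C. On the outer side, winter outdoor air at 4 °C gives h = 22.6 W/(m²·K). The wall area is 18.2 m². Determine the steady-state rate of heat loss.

Treating each layer as a thermal resistance in series:
R_hardwood = L/(kA) = 0.155/(0.18×18.2) = 0.04731 K/W
R_cellular glass = L/(kA) = 0.125/(0.0496×18.2) = 0.1385 K/W
R_outer film = 1/(h_o·A) = 1/(22.6×18.2) = 0.002431 K/W
R_total = 0.1882 K/W
Q = ΔT / R_total = 15 / 0.1882

Q ≈ 79.7 W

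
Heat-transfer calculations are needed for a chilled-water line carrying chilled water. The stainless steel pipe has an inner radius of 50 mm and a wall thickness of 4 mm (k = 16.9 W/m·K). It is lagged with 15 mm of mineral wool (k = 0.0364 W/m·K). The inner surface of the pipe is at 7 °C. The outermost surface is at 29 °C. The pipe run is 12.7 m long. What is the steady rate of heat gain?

Q ≈ 261 W

Radial resistances (cylindrical: R_cond = ln(r_o/r_i)/(2πkL), R_conv = 1/(h·2πrL)):
R_stainless steel pipe wall = ln(54/50)/(2π×16.9×12.7) = 5.707×10^-5 K/W
R_mineral wool = ln(69/54)/(2π×0.0364×12.7) = 0.08439 K/W
R_total = 0.08445 K/W
Q = ΔT/R_total = 22/0.08445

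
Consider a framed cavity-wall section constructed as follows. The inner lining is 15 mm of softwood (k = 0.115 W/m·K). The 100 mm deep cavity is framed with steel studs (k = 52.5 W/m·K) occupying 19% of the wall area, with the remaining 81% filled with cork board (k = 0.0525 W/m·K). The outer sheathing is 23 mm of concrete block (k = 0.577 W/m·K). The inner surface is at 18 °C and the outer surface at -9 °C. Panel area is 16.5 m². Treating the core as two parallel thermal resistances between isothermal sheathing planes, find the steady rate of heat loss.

Sheathing layers in series; stud and cavity paths in parallel between them.
R_inner = 0.015/(0.115×16.5) = 0.007905 K/W
R_stud  = 0.1/(52.5×0.19×16.5) = 6.076×10^-4 K/W
R_cav   = 0.1/(0.0525×0.81×16.5) = 0.1425 K/W
1/R_core = 1/R_stud + 1/R_cav → R_core = 6.05×10^-4 K/W
R_outer = 0.023/(0.577×16.5) = 0.002416 K/W
R_total = 0.01093 K/W
Q = ΔT/R_total = 27/0.01093

Q ≈ 2470 W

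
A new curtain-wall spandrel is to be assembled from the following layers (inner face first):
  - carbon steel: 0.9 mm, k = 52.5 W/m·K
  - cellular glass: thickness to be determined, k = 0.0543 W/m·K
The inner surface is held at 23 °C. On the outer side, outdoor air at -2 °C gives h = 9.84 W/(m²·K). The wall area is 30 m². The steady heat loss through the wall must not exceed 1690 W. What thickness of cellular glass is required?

L ≈ 18.6 mm

Thermal resistances in series:
R_carbon steel = L/(kA) = 0.0009/(52.5×30) = 5.714×10^-7 K/W
R_outer film = 1/(h_o·A) = 1/(9.84×30) = 0.003388 K/W
Sum of the known resistances R_other = 0.003388 K/W
Required total resistance R_tot = ΔT/Q_allow = 25/1690 = 0.01479 K/W
R_cellular glass = R_tot − R_other = 0.0114 K/W
L = R·k·A = 0.0114×0.0543×30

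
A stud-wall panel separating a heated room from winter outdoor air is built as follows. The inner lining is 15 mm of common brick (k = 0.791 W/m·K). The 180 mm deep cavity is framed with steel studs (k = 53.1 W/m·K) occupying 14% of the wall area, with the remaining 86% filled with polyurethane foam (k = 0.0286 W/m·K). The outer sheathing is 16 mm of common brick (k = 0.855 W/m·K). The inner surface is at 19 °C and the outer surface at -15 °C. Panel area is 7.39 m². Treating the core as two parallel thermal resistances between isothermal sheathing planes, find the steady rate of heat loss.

Q ≈ 4070 W

Sheathing layers in series; stud and cavity paths in parallel between them.
R_inner = 0.015/(0.791×7.39) = 0.002566 K/W
R_stud  = 0.18/(53.1×0.14×7.39) = 0.003276 K/W
R_cav   = 0.18/(0.0286×0.86×7.39) = 0.9903 K/W
1/R_core = 1/R_stud + 1/R_cav → R_core = 0.003266 K/W
R_outer = 0.016/(0.855×7.39) = 0.002532 K/W
R_total = 0.008364 K/W
Q = ΔT/R_total = 34/0.008364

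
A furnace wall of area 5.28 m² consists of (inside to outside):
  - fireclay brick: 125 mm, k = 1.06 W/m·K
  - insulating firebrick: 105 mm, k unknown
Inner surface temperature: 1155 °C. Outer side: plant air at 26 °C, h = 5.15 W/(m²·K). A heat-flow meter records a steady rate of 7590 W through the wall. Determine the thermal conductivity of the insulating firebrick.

Series thermal resistances:
R_fireclay brick = L/(kA) = 0.125/(1.06×5.28) = 0.02233 K/W
R_outer film = 1/(h_o·A) = 1/(5.15×5.28) = 0.03678 K/W
Sum of known resistances R_other = 0.05911 K/W
Total R = ΔT/Q = 1129/7590 = 0.1487 K/W
R_insulating firebrick = R_total − R_other = 0.08964 K/W
k = L/(R·A) = 0.105/(0.08964×5.28)

k ≈ 0.222 W/(m·K)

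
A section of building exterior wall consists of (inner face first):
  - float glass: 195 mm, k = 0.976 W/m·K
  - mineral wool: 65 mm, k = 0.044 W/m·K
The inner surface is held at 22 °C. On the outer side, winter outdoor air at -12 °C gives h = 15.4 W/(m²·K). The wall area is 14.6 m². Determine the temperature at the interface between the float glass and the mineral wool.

T ≈ 18.1 °C

Series thermal resistances:
R_float glass = L/(kA) = 0.195/(0.976×14.6) = 0.01368 K/W
R_mineral wool = L/(kA) = 0.065/(0.044×14.6) = 0.1012 K/W
R_outer film = 1/(h_o·A) = 1/(15.4×14.6) = 0.004448 K/W
R_total = 0.1193 K/W;  Q = ΔT/R_total = 34/0.1193 = 285 W
T_interface = T_inner − Q·ΣR(inner→interface) = 22 − 285×0.01368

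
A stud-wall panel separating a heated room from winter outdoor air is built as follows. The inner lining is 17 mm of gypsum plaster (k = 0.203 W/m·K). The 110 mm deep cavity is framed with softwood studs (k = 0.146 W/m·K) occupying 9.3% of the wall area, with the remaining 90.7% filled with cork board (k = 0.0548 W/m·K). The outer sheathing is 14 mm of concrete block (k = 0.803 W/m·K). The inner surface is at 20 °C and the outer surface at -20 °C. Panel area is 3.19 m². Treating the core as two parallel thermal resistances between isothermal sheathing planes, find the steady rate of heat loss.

Sheathing layers in series; stud and cavity paths in parallel between them.
R_inner = 0.017/(0.203×3.19) = 0.02625 K/W
R_stud  = 0.11/(0.146×0.093×3.19) = 2.54 K/W
R_cav   = 0.11/(0.0548×0.907×3.19) = 0.6938 K/W
1/R_core = 1/R_stud + 1/R_cav → R_core = 0.5449 K/W
R_outer = 0.014/(0.803×3.19) = 0.005465 K/W
R_total = 0.5766 K/W
Q = ΔT/R_total = 40/0.5766

Q ≈ 69.4 W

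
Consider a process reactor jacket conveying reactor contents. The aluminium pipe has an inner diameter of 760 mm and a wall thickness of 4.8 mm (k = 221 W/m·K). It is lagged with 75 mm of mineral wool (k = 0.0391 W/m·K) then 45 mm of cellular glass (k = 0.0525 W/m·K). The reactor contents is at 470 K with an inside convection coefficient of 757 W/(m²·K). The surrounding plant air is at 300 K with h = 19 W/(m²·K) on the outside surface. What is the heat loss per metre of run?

Treating each annulus and film as a series resistance:
R_inner film = 1/(h_i·2πr₁L) = 1/(757×2π×0.38×1) = 5.533×10^-4 K/W
R_aluminium pipe wall = ln(384.8/380)/(2π×221×1) = 9.04×10^-6 K/W
R_mineral wool = ln(459.8/384.8)/(2π×0.0391×1) = 0.7248 K/W
R_cellular glass = ln(504.8/459.8)/(2π×0.0525×1) = 0.2831 K/W
R_outer film = 1/(h_o·2πr_oL) = 1/(19×2π×0.5048×1) = 0.01659 K/W
R_total = 1.025 K/W
Q = ΔT/R_total = 170/1.025

q′ ≈ 166 W/m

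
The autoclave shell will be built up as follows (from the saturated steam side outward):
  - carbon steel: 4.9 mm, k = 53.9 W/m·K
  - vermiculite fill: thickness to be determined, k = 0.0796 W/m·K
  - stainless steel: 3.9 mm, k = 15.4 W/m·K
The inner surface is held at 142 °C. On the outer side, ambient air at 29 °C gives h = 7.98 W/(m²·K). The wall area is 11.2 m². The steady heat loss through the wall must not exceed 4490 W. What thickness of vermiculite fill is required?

Model the wall as resistances in series:
R_carbon steel = L/(kA) = 0.0049/(53.9×11.2) = 8.117×10^-6 K/W
R_stainless steel = L/(kA) = 0.0039/(15.4×11.2) = 2.261×10^-5 K/W
R_outer film = 1/(h_o·A) = 1/(7.98×11.2) = 0.01119 K/W
Sum of the known resistances R_other = 0.01122 K/W
Required total resistance R_tot = ΔT/Q_allow = 113/4490 = 0.02517 K/W
R_vermiculite fill = R_tot − R_other = 0.01395 K/W
L = R·k·A = 0.01395×0.0796×11.2

L ≈ 12.4 mm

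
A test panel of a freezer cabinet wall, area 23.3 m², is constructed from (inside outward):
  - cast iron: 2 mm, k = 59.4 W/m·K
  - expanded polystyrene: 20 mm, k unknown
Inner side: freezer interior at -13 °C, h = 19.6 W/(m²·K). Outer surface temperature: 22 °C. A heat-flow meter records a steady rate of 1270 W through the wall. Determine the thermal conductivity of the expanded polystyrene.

Thermal resistances in series:
R_inner film = 1/(h_i·A) = 1/(19.6×23.3) = 0.00219 K/W
R_cast iron = L/(kA) = 0.002/(59.4×23.3) = 1.445×10^-6 K/W
Sum of known resistances R_other = 0.002191 K/W
Total R = ΔT/Q = 35/1270 = 0.02756 K/W
R_expanded polystyrene = R_total − R_other = 0.02537 K/W
k = L/(R·A) = 0.02/(0.02537×23.3)

k ≈ 0.0338 W/(m·K)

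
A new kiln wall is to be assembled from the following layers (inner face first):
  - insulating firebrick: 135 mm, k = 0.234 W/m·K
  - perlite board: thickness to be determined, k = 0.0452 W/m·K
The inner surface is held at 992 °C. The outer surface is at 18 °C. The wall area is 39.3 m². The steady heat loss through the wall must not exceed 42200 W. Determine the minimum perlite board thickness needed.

Treating each layer as a thermal resistance in series:
R_insulating firebrick = L/(kA) = 0.135/(0.234×39.3) = 0.01468 K/W
Sum of the known resistances R_other = 0.01468 K/W
Required total resistance R_tot = ΔT/Q_allow = 974/42200 = 0.02308 K/W
R_perlite board = R_tot − R_other = 0.008401 K/W
L = R·k·A = 0.008401×0.0452×39.3

L ≈ 14.9 mm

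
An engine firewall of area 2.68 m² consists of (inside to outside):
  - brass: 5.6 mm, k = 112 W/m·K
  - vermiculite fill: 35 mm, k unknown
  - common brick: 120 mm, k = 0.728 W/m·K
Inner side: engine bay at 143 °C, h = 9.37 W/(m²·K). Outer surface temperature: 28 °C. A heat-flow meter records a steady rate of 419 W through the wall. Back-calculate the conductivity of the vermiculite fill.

k ≈ 0.0754 W/(m·K)

Series thermal resistances:
R_inner film = 1/(h_i·A) = 1/(9.37×2.68) = 0.03982 K/W
R_brass = L/(kA) = 0.0056/(112×2.68) = 1.866×10^-5 K/W
R_common brick = L/(kA) = 0.12/(0.728×2.68) = 0.06151 K/W
Sum of known resistances R_other = 0.1013 K/W
Total R = ΔT/Q = 115/419 = 0.2745 K/W
R_vermiculite fill = R_total − R_other = 0.1731 K/W
k = L/(R·A) = 0.035/(0.1731×2.68)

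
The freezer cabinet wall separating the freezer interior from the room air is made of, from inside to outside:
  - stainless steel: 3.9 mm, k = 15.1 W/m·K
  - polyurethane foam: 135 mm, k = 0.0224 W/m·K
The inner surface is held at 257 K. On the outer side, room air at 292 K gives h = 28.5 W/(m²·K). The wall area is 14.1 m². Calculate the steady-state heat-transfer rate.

Q ≈ 81.4 W

Thermal resistances in series:
R_stainless steel = L/(kA) = 0.0039/(15.1×14.1) = 1.832×10^-5 K/W
R_polyurethane foam = L/(kA) = 0.135/(0.0224×14.1) = 0.4274 K/W
R_outer film = 1/(h_o·A) = 1/(28.5×14.1) = 0.002488 K/W
R_total = 0.4299 K/W
Q = ΔT / R_total = 35 / 0.4299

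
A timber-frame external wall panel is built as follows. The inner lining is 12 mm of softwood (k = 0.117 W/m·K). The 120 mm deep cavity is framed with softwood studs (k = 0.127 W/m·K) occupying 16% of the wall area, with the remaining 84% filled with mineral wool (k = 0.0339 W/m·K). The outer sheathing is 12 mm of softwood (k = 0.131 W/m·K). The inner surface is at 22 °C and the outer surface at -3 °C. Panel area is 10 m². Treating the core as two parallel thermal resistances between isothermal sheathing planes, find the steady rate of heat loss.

Q ≈ 94.2 W

Sheathing layers in series; stud and cavity paths in parallel between them.
R_inner = 0.012/(0.117×10) = 0.01026 K/W
R_stud  = 0.12/(0.127×0.16×10) = 0.5906 K/W
R_cav   = 0.12/(0.0339×0.84×10) = 0.4214 K/W
1/R_core = 1/R_stud + 1/R_cav → R_core = 0.2459 K/W
R_outer = 0.012/(0.131×10) = 0.00916 K/W
R_total = 0.2653 K/W
Q = ΔT/R_total = 25/0.2653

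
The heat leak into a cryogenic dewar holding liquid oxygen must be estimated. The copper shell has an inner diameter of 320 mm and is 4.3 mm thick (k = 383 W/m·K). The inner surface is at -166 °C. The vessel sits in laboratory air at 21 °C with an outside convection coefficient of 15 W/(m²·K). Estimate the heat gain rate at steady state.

Radial (spherical) resistances in series:
R_copper shell = (1/0.16 − 1/0.1643)/(4π×383) = 3.399×10^-5 K/W
R_outer film = 1/(h·4πr_o²) = 1/(15×4π×0.1643²) = 0.1965 K/W
R_total = 0.1966 K/W
Q = ΔT/R_total = 187/0.1966

Q ≈ 951 W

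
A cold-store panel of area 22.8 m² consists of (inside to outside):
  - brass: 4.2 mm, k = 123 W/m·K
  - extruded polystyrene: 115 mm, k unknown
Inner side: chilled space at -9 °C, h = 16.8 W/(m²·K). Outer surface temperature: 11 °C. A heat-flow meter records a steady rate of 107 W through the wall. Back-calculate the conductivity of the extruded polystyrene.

Model the wall as resistances in series:
R_inner film = 1/(h_i·A) = 1/(16.8×22.8) = 0.002611 K/W
R_brass = L/(kA) = 0.0042/(123×22.8) = 1.498×10^-6 K/W
Sum of known resistances R_other = 0.002612 K/W
Total R = ΔT/Q = 20/107 = 0.1869 K/W
R_extruded polystyrene = R_total − R_other = 0.1843 K/W
k = L/(R·A) = 0.115/(0.1843×22.8)

k ≈ 0.0274 W/(m·K)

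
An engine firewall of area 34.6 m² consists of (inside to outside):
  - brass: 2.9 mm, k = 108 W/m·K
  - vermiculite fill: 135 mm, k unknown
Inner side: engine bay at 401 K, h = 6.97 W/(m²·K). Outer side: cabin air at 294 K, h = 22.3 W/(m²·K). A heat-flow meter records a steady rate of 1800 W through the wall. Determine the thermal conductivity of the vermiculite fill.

k ≈ 0.0723 W/(m·K)

Treating each layer as a thermal resistance in series:
R_inner film = 1/(h_i·A) = 1/(6.97×34.6) = 0.004147 K/W
R_brass = L/(kA) = 0.0029/(108×34.6) = 7.761×10^-7 K/W
R_outer film = 1/(h_o·A) = 1/(22.3×34.6) = 0.001296 K/W
Sum of known resistances R_other = 0.005443 K/W
Total R = ΔT/Q = 107/1800 = 0.05944 K/W
R_vermiculite fill = R_total − R_other = 0.054 K/W
k = L/(R·A) = 0.135/(0.054×34.6)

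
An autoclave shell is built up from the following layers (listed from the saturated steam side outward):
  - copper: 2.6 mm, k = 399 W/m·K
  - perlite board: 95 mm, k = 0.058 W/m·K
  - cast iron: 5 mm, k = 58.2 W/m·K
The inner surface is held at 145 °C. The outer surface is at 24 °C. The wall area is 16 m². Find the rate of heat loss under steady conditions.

Series thermal resistances:
R_copper = L/(kA) = 0.0026/(399×16) = 4.073×10^-7 K/W
R_perlite board = L/(kA) = 0.095/(0.058×16) = 0.1024 K/W
R_cast iron = L/(kA) = 0.005/(58.2×16) = 5.369×10^-6 K/W
R_total = 0.1024 K/W
Q = ΔT / R_total = 121 / 0.1024

Q ≈ 1180 W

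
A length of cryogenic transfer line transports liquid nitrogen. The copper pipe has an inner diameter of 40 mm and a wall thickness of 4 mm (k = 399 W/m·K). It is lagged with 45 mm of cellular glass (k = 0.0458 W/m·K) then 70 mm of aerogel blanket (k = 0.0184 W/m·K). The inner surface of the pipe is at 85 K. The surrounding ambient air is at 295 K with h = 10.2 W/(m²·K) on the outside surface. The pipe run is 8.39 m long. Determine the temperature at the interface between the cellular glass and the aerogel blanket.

Radial resistances (cylindrical: R_cond = ln(r_o/r_i)/(2πkL), R_conv = 1/(h·2πrL)):
R_copper pipe wall = ln(24/20)/(2π×399×8.39) = 8.668×10^-6 K/W
R_cellular glass = ln(69/24)/(2π×0.0458×8.39) = 0.4374 K/W
R_aerogel blanket = ln(139/69)/(2π×0.0184×8.39) = 0.722 K/W
R_outer film = 1/(h_o·2πr_oL) = 1/(10.2×2π×0.139×8.39) = 0.01338 K/W
R_total = 1.173 K/W
Q = ΔT/R_total = 210/1.173
Q = 179 W
T_interface = T_inner + Q·ΣR(inner→interface) = 85 + 179×0.4374

T ≈ 163 K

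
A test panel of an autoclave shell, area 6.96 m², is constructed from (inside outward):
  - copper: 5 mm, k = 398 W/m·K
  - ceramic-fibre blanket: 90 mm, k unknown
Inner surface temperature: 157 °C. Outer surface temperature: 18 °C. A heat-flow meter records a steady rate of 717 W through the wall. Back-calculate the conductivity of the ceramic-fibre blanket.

k ≈ 0.0667 W/(m·K)

Thermal resistances in series:
R_copper = L/(kA) = 0.005/(398×6.96) = 1.805×10^-6 K/W
Sum of known resistances R_other = 1.805×10^-6 K/W
Total R = ΔT/Q = 139/717 = 0.1939 K/W
R_ceramic-fibre blanket = R_total − R_other = 0.1939 K/W
k = L/(R·A) = 0.09/(0.1939×6.96)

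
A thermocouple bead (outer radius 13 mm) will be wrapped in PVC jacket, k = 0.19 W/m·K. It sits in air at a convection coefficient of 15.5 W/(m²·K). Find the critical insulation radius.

For a sphere r_cr = 2k/h = 2×0.19/15.5
r_cr = 24.5 mm; since the bare radius (13 mm) is below r_cr, adding a thin layer of insulation will *increase* heat loss.

r_cr ≈ 24.5 mm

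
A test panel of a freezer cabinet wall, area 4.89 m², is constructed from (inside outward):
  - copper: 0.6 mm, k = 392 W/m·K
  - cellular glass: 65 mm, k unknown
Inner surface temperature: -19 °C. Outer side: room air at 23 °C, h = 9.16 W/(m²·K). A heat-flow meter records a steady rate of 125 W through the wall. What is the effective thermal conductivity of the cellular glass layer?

k ≈ 0.0424 W/(m·K)

Treating each layer as a thermal resistance in series:
R_copper = L/(kA) = 0.0006/(392×4.89) = 3.13×10^-7 K/W
R_outer film = 1/(h_o·A) = 1/(9.16×4.89) = 0.02233 K/W
Sum of known resistances R_other = 0.02233 K/W
Total R = ΔT/Q = 42/125 = 0.336 K/W
R_cellular glass = R_total − R_other = 0.3137 K/W
k = L/(R·A) = 0.065/(0.3137×4.89)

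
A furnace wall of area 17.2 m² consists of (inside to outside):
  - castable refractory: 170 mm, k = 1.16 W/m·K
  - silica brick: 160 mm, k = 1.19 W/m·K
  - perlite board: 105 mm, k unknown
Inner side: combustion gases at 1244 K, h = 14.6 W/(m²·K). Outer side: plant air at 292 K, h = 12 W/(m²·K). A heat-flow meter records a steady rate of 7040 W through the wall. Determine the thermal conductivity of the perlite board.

Using the resistance-network approach (series):
R_inner film = 1/(h_i·A) = 1/(14.6×17.2) = 0.003982 K/W
R_castable refractory = L/(kA) = 0.17/(1.16×17.2) = 0.00852 K/W
R_silica brick = L/(kA) = 0.16/(1.19×17.2) = 0.007817 K/W
R_outer film = 1/(h_o·A) = 1/(12×17.2) = 0.004845 K/W
Sum of known resistances R_other = 0.02516 K/W
Total R = ΔT/Q = 952/7040 = 0.1352 K/W
R_perlite board = R_total − R_other = 0.1101 K/W
k = L/(R·A) = 0.105/(0.1101×17.2)

k ≈ 0.0555 W/(m·K)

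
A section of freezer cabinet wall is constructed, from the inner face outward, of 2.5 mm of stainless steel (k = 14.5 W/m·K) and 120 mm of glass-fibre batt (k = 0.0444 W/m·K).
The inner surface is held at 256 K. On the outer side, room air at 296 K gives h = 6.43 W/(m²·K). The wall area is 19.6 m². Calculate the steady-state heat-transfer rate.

Q ≈ 274 W

Series thermal resistances:
R_stainless steel = L/(kA) = 0.0025/(14.5×19.6) = 8.797×10^-6 K/W
R_glass-fibre batt = L/(kA) = 0.12/(0.0444×19.6) = 0.1379 K/W
R_outer film = 1/(h_o·A) = 1/(6.43×19.6) = 0.007935 K/W
R_total = 0.1458 K/W
Q = ΔT / R_total = 40 / 0.1458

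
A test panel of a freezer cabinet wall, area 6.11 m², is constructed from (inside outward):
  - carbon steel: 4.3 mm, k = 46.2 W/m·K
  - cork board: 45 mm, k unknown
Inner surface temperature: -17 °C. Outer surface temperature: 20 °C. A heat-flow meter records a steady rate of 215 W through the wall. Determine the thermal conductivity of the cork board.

Model the wall as resistances in series:
R_carbon steel = L/(kA) = 0.0043/(46.2×6.11) = 1.523×10^-5 K/W
Sum of known resistances R_other = 1.523×10^-5 K/W
Total R = ΔT/Q = 37/215 = 0.1721 K/W
R_cork board = R_total − R_other = 0.1721 K/W
k = L/(R·A) = 0.045/(0.1721×6.11)

k ≈ 0.0428 W/(m·K)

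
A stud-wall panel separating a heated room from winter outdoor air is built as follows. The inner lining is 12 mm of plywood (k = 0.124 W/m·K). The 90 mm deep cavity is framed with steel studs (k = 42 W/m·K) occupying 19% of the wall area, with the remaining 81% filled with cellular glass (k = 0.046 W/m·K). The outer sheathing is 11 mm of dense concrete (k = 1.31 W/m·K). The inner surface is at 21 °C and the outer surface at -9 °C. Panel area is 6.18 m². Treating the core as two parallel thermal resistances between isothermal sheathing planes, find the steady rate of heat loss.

Sheathing layers in series; stud and cavity paths in parallel between them.
R_inner = 0.012/(0.124×6.18) = 0.01566 K/W
R_stud  = 0.09/(42×0.19×6.18) = 0.001825 K/W
R_cav   = 0.09/(0.046×0.81×6.18) = 0.3909 K/W
1/R_core = 1/R_stud + 1/R_cav → R_core = 0.001816 K/W
R_outer = 0.011/(1.31×6.18) = 0.001359 K/W
R_total = 0.01883 K/W
Q = ΔT/R_total = 30/0.01883

Q ≈ 1590 W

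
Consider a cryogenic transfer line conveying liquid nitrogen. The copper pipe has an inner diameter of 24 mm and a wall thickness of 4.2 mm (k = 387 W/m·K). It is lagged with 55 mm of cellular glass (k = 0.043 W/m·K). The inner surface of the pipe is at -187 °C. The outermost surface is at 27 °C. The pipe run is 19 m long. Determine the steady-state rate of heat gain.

Per-layer cylindrical resistances, series-summed:
R_copper pipe wall = ln(16.2/12)/(2π×387×19) = 6.496×10^-6 K/W
R_cellular glass = ln(71.2/16.2)/(2π×0.043×19) = 0.2884 K/W
R_total = 0.2884 K/W
Q = ΔT/R_total = 214/0.2884

Q ≈ 742 W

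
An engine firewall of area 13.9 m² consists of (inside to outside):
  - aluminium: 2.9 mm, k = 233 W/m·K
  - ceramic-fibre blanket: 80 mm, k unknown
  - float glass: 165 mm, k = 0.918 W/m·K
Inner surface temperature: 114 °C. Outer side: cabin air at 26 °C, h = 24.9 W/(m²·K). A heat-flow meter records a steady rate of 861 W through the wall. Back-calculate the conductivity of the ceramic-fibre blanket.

k ≈ 0.0666 W/(m·K)

Using the resistance-network approach (series):
R_aluminium = L/(kA) = 0.0029/(233×13.9) = 8.954×10^-7 K/W
R_float glass = L/(kA) = 0.165/(0.918×13.9) = 0.01293 K/W
R_outer film = 1/(h_o·A) = 1/(24.9×13.9) = 0.002889 K/W
Sum of known resistances R_other = 0.01582 K/W
Total R = ΔT/Q = 88/861 = 0.1022 K/W
R_ceramic-fibre blanket = R_total − R_other = 0.08639 K/W
k = L/(R·A) = 0.08/(0.08639×13.9)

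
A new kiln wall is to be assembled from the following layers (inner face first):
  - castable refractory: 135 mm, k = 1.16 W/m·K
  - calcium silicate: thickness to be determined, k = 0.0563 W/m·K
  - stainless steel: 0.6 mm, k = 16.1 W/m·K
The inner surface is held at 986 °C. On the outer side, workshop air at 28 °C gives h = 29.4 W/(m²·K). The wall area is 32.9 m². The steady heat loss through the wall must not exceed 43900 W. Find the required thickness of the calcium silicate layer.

L ≈ 32 mm

Series thermal resistances:
R_castable refractory = L/(kA) = 0.135/(1.16×32.9) = 0.003537 K/W
R_stainless steel = L/(kA) = 0.0006/(16.1×32.9) = 1.133×10^-6 K/W
R_outer film = 1/(h_o·A) = 1/(29.4×32.9) = 0.001034 K/W
Sum of the known resistances R_other = 0.004572 K/W
Required total resistance R_tot = ΔT/Q_allow = 958/43900 = 0.02182 K/W
R_calcium silicate = R_tot − R_other = 0.01725 K/W
L = R·k·A = 0.01725×0.0563×32.9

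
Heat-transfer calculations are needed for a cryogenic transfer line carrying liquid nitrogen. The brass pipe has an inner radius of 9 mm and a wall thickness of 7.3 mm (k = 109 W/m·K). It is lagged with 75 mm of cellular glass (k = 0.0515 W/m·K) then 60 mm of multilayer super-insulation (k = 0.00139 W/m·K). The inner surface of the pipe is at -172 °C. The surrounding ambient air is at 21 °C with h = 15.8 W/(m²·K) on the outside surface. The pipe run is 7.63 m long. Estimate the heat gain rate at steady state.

Q ≈ 23.3 W

Cylindrical conduction, so R = ln(r₂/r₁)/(2πkL) per layer, in series:
R_brass pipe wall = ln(16.3/9)/(2π×109×7.63) = 1.137×10^-4 K/W
R_cellular glass = ln(91.3/16.3)/(2π×0.0515×7.63) = 0.6979 K/W
R_multilayer super-insulation = ln(151.3/91.3)/(2π×0.00139×7.63) = 7.58 K/W
R_outer film = 1/(h_o·2πr_oL) = 1/(15.8×2π×0.1513×7.63) = 0.008726 K/W
R_total = 8.287 K/W
Q = ΔT/R_total = 193/8.287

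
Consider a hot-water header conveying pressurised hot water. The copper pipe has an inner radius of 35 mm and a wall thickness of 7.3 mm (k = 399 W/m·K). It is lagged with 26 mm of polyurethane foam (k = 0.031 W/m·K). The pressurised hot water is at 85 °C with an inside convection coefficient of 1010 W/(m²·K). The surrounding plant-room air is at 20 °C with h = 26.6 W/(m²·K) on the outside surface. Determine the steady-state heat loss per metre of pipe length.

q′ ≈ 25.5 W/m

For a radial system each layer contributes R = ln(r_out/r_in)/(2πkL); films add R = 1/(hA).
R_inner film = 1/(h_i·2πr₁L) = 1/(1010×2π×0.035×1) = 0.004502 K/W
R_copper pipe wall = ln(42.3/35)/(2π×399×1) = 7.556×10^-5 K/W
R_polyurethane foam = ln(68.3/42.3)/(2π×0.031×1) = 2.46 K/W
R_outer film = 1/(h_o·2πr_oL) = 1/(26.6×2π×0.0683×1) = 0.0876 K/W
R_total = 2.552 K/W
Q = ΔT/R_total = 65/2.552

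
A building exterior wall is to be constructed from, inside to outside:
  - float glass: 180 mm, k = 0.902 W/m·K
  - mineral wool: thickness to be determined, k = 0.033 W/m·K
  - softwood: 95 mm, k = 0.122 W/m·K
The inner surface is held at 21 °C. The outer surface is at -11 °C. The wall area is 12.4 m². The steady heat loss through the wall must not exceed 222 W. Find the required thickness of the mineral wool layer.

L ≈ 26.7 mm

Series thermal resistances:
R_float glass = L/(kA) = 0.18/(0.902×12.4) = 0.01609 K/W
R_softwood = L/(kA) = 0.095/(0.122×12.4) = 0.0628 K/W
Sum of the known resistances R_other = 0.07889 K/W
Required total resistance R_tot = ΔT/Q_allow = 32/222 = 0.1441 K/W
R_mineral wool = R_tot − R_other = 0.06525 K/W
L = R·k·A = 0.06525×0.033×12.4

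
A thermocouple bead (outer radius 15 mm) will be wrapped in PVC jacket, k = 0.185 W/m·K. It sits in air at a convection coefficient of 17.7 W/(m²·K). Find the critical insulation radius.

r_cr ≈ 20.9 mm

For a sphere r_cr = 2k/h = 2×0.185/17.7
r_cr = 20.9 mm; since the bare radius (15 mm) is below r_cr, adding a thin layer of insulation will *increase* heat loss.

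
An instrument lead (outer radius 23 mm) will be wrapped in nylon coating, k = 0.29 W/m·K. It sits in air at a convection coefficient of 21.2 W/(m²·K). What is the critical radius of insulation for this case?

For a cylinder r_cr = k/h = 0.29/21.2
r_cr = 13.7 mm; since the bare radius (23 mm) is above r_cr, any added insulation will reduce heat loss.

r_cr ≈ 13.7 mm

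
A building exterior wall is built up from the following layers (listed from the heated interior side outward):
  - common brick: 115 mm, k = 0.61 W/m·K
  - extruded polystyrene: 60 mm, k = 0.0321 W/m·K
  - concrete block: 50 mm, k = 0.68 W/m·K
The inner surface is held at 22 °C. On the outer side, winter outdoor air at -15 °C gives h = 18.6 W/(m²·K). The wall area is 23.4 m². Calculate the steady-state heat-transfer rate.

Series thermal resistances:
R_common brick = L/(kA) = 0.115/(0.61×23.4) = 0.008057 K/W
R_extruded polystyrene = L/(kA) = 0.06/(0.0321×23.4) = 0.07988 K/W
R_concrete block = L/(kA) = 0.05/(0.68×23.4) = 0.003142 K/W
R_outer film = 1/(h_o·A) = 1/(18.6×23.4) = 0.002298 K/W
R_total = 0.09338 K/W
Q = ΔT / R_total = 37 / 0.09338

Q ≈ 396 W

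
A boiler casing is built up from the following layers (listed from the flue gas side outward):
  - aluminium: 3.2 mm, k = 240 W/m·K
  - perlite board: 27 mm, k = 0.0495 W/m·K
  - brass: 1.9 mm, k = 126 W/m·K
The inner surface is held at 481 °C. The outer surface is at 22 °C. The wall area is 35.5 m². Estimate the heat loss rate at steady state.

Treating each layer as a thermal resistance in series:
R_aluminium = L/(kA) = 0.0032/(240×35.5) = 3.756×10^-7 K/W
R_perlite board = L/(kA) = 0.027/(0.0495×35.5) = 0.01536 K/W
R_brass = L/(kA) = 0.0019/(126×35.5) = 4.248×10^-7 K/W
R_total = 0.01537 K/W
Q = ΔT / R_total = 459 / 0.01537

Q ≈ 29900 W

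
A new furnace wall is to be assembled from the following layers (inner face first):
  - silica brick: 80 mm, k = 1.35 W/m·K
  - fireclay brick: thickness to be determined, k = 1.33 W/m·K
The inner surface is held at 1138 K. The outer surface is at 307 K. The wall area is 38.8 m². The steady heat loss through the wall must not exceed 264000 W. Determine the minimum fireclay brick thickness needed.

L ≈ 83.6 mm

Using the resistance-network approach (series):
R_silica brick = L/(kA) = 0.08/(1.35×38.8) = 0.001527 K/W
Sum of the known resistances R_other = 0.001527 K/W
Required total resistance R_tot = ΔT/Q_allow = 831/264000 = 0.003148 K/W
R_fireclay brick = R_tot − R_other = 0.00162 K/W
L = R·k·A = 0.00162×1.33×38.8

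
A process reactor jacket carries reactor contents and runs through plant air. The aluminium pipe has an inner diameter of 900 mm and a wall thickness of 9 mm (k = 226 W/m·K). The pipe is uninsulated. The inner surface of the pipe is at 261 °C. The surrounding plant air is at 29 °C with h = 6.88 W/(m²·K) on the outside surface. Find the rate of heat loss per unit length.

q′ ≈ 4600 W/m

Radial resistances (cylindrical: R_cond = ln(r_o/r_i)/(2πkL), R_conv = 1/(h·2πrL)):
R_aluminium pipe wall = ln(459/450)/(2π×226×1) = 1.395×10^-5 K/W
R_outer film = 1/(h_o·2πr_oL) = 1/(6.88×2π×0.459×1) = 0.0504 K/W
R_total = 0.05041 K/W
Q = ΔT/R_total = 232/0.05041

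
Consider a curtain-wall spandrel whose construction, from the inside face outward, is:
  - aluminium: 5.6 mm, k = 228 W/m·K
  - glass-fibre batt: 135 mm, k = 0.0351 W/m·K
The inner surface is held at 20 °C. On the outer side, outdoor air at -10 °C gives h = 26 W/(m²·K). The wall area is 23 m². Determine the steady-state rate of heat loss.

Q ≈ 178 W

Thermal resistances in series:
R_aluminium = L/(kA) = 0.0056/(228×23) = 1.068×10^-6 K/W
R_glass-fibre batt = L/(kA) = 0.135/(0.0351×23) = 0.1672 K/W
R_outer film = 1/(h_o·A) = 1/(26×23) = 0.001672 K/W
R_total = 0.1689 K/W
Q = ΔT / R_total = 30 / 0.1689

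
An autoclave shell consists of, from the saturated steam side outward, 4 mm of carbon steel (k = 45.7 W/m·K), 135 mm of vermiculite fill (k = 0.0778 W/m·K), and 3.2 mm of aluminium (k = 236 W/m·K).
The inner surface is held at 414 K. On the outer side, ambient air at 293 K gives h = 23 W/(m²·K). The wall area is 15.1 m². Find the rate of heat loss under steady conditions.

Thermal resistances in series:
R_carbon steel = L/(kA) = 0.004/(45.7×15.1) = 5.797×10^-6 K/W
R_vermiculite fill = L/(kA) = 0.135/(0.0778×15.1) = 0.1149 K/W
R_aluminium = L/(kA) = 0.0032/(236×15.1) = 8.98×10^-7 K/W
R_outer film = 1/(h_o·A) = 1/(23×15.1) = 0.002879 K/W
R_total = 0.1178 K/W
Q = ΔT / R_total = 121 / 0.1178

Q ≈ 1030 W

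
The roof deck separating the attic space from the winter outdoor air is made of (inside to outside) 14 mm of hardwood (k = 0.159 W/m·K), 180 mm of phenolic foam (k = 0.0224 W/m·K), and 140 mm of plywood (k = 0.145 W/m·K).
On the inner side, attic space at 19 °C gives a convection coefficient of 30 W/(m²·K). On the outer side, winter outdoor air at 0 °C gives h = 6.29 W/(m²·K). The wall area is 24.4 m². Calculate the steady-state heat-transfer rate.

Q ≈ 49.9 W

Using the resistance-network approach (series):
R_inner film = 1/(h_i·A) = 1/(30×24.4) = 0.001366 K/W
R_hardwood = L/(kA) = 0.014/(0.159×24.4) = 0.003609 K/W
R_phenolic foam = L/(kA) = 0.18/(0.0224×24.4) = 0.3293 K/W
R_plywood = L/(kA) = 0.14/(0.145×24.4) = 0.03957 K/W
R_outer film = 1/(h_o·A) = 1/(6.29×24.4) = 0.006516 K/W
R_total = 0.3804 K/W
Q = ΔT / R_total = 19 / 0.3804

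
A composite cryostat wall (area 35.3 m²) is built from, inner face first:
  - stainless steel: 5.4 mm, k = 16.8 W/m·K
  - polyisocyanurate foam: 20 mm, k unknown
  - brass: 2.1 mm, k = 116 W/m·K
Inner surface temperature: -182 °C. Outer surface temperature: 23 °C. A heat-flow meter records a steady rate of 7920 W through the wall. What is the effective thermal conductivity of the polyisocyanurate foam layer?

k ≈ 0.0219 W/(m·K)

Treating each layer as a thermal resistance in series:
R_stainless steel = L/(kA) = 0.0054/(16.8×35.3) = 9.106×10^-6 K/W
R_brass = L/(kA) = 0.0021/(116×35.3) = 5.128×10^-7 K/W
Sum of known resistances R_other = 9.618×10^-6 K/W
Total R = ΔT/Q = 205/7920 = 0.02588 K/W
R_polyisocyanurate foam = R_total − R_other = 0.02587 K/W
k = L/(R·A) = 0.02/(0.02587×35.3)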